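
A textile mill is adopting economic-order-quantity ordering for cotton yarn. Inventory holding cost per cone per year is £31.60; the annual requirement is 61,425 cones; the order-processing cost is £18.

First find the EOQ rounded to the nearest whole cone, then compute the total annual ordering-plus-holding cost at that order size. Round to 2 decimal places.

£8,359.26

Optimal lot size Q* = (2 × 61,425 × £18 / £31.6)^½ ≈ 264.53 → Q = 265 cones
Orders/yr = 61,425/265 = 231.792; ordering cost = 231.792 × £18 = £4,172.26
Average inventory = 265/2 = 132.5; holding cost = 132.5 × £31.6 = £4,187.00
Total = £4,172.26 + £4,187.00 = £8,359.26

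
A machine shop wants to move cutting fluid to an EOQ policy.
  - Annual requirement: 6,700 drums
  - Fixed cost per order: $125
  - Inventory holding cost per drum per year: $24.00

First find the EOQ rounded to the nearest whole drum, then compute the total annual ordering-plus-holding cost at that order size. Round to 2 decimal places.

$6,340.35

EOQ = √(2DS/H) = √(2 × 6,700 × 125 / 24)
    = √(69,791.67) ≈ 264.18 → Q = 264 drums
Orders/yr = 6,700/264 = 25.379; ordering cost = 25.379 × $125 = $3,172.35
Average inventory = 264/2 = 132; holding cost = 132 × $24 = $3,168.00
Total = $3,172.35 + $3,168.00 = $6,340.35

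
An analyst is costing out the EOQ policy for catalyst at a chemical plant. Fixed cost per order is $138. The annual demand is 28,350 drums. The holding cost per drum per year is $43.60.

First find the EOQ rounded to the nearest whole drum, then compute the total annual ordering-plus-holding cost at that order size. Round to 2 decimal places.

$18,470.32

Q* = √(2·D·S / H) = √(2·28,350·138 / 43.6) = √179,463.3 ≈ 423.63 → Q = 424 drums
Ordering: D/Q × S = 28,350/424 × $138 = $9,227.12
Holding:  Q/2 × H = 424/2 × $43.6 = $9,243.20
Total = $9,227.12 + $9,243.20 = $18,470.32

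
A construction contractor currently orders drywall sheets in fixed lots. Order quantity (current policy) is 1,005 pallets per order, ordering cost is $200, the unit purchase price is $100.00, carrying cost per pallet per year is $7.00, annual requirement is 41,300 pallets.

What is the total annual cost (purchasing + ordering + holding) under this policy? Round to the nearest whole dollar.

$4,141,736

Annual ordering cost = (D/Q)·S = (41,300/1,005) × 200 = $8,218.91
Annual holding cost  = (Q/2)·H = (1,005/2) × 7 = $3,517.50
Purchase cost = D·C = 41,300 × 100 = $4,130,000.00
Total = $8,218.91 + $3,517.50 + $4,130,000.00 = $4,141,736.41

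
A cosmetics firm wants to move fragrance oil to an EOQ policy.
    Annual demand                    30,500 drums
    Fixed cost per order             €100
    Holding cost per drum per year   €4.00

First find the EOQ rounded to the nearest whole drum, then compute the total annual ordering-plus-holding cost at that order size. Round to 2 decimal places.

€4,939.64

Optimal lot size Q* = (2 × 30,500 × €100 / €4)^½ ≈ 1,234.91 → Q = 1,235 drums
Ordering: D/Q × S = 30,500/1,235 × €100 = €2,469.64
Holding:  Q/2 × H = 1,235/2 × €4 = €2,470.00
Total = €2,469.64 + €2,470.00 = €4,939.64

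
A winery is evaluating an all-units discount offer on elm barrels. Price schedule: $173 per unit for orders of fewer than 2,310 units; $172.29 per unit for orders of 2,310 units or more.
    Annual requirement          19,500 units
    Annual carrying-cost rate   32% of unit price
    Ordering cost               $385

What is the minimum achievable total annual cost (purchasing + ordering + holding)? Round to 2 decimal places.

H₁ = 32%×$173 = $55.3600;  H₂ = 32%×$172.29 = $55.1328
EOQ₁ = √(2×19,500×385/55.3600) = 520.79  (< 2,310, feasible at tier 1)
EOQ₂ = √(2×19,500×385/55.1328) = 521.86  (< 2,310 → use Q = 2,310 at tier-2 price)
TC(tier 1 (EOQ₁), Q≈520.8) = $3,402,331.07
TC(tier 2, Q≈2,310.0) = $3,426,583.38
Minimum at tier 1 (EOQ₁): $3,402,331.07

$3,402,331.07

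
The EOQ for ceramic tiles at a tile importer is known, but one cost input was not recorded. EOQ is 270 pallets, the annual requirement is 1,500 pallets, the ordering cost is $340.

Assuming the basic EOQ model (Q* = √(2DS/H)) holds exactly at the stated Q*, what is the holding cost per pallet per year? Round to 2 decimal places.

Since Q* = (2DS/H)^½, squaring gives Q*²·H = 2DS.
H = 2DS / Q² = 2 × 1,500 × 340 / 270² = 13.9918

$13.99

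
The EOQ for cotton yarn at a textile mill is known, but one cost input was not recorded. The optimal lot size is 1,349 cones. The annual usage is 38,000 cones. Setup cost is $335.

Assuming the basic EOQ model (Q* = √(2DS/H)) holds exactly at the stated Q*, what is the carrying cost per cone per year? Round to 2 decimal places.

$13.99

EOQ relation: Q² = 2DS/H, so rearrange for the unknown.
H = 2DS / Q² = 2 × 38,000 × 335 / 1,349² = 13.9905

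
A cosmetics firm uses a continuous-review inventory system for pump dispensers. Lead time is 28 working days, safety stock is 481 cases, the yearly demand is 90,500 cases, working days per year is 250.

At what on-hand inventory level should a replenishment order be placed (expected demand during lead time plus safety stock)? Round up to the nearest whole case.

Daily demand d = 90,500 / 250 = 362.000 cases/day
Demand during lead time = 362.000 × 28 = 10,136.00
Reorder point = 10,136.00 + 481 = 10,617.00 → round up

10,617 cases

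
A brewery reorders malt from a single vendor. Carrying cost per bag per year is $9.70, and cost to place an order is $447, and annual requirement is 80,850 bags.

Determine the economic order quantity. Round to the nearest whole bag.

2DS/H = 2·80,850·447/9.7 = 7,451,536.08
EOQ = √7,451,536.08 ≈ 2,729.75

2,730 bags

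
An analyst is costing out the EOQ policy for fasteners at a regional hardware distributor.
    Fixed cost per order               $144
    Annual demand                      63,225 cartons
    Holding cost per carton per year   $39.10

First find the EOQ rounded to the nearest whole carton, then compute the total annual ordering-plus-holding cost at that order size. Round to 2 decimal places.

$26,682.66

2DS/H = 2·63,225·144/39.1 = 465,698.21
EOQ = √465,698.21 ≈ 682.42 → Q = 682 cartons
Ordering: D/Q × S = 63,225/682 × $144 = $13,349.56
Holding:  Q/2 × H = 682/2 × $39.1 = $13,333.10
Total = $13,349.56 + $13,333.10 = $26,682.66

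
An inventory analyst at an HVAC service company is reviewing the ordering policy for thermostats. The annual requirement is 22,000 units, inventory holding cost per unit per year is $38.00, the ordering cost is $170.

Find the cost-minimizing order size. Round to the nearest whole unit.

EOQ = √(2DS/H) = √(2 × 22,000 × 170 / 38)
    = √(196,842.11) ≈ 443.67

444 units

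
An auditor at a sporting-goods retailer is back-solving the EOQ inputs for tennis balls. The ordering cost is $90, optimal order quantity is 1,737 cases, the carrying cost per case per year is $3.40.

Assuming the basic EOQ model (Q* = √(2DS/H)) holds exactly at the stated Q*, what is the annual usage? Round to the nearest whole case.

Since Q* = (2DS/H)^½, squaring gives Q*²·H = 2DS.
D = Q²H / (2S) = 1,737² × 3.4 / (2 × 90) = 56,990.97

56,991 cases per year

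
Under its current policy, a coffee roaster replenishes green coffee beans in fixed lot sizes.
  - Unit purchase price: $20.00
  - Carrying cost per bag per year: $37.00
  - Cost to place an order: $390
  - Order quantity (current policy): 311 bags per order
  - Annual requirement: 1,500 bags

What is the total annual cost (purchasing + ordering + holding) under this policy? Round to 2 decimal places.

Ordering: D/Q × S = 1,500/311 × $390 = $1,881.03
Holding:  Q/2 × H = 311/2 × $37 = $5,753.50
Purchase cost = D·C = 1,500 × 20 = $30,000.00
Total = $1,881.03 + $5,753.50 + $30,000.00 = $37,634.53

$37,634.53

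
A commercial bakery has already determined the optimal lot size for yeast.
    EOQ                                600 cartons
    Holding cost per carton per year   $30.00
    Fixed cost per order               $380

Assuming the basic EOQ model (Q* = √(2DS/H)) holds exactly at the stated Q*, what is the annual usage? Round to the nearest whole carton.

14,211 cartons per year

Since Q* = (2DS/H)^½, squaring gives Q*²·H = 2DS.
D = Q²H / (2S) = 600² × 30 / (2 × 380) = 14,210.53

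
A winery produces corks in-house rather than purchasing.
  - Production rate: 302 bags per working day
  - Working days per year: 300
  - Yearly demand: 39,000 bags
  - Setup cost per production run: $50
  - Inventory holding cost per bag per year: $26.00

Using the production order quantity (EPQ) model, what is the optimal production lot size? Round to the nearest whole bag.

Daily demand d = 39,000/300 = 130.000; p = 302; 1 − d/p = 0.56954
EPQ = √(2DS / (H(1 − d/p)))
    = √(2 × 39,000 × 50 / (26 × 0.56954)) ≈ 513.20

513 bags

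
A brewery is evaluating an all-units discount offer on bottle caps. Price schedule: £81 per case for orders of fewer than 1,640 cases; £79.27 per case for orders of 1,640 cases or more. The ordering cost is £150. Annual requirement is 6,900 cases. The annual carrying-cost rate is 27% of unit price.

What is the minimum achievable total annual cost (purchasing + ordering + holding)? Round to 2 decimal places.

£565,144.48

H₁ = 27%×£81 = £21.8700;  H₂ = 27%×£79.27 = £21.4029
EOQ₁ = √(2×6,900×150/21.8700) = 307.65  (< 1,640, feasible at tier 1)
EOQ₂ = √(2×6,900×150/21.4029) = 310.99  (< 1,640 → use Q = 1,640 at tier-2 price)
TC(tier 1 (EOQ₁), Q≈307.7) = £565,628.37
TC(tier 2, Q≈1,640.0) = £565,144.48
Minimum at tier 2: £565,144.48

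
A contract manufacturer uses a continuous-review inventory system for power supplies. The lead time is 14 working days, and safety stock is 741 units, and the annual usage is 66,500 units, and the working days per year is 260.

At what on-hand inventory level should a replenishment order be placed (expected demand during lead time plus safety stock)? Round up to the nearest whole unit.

4,322 units

Daily demand d = 66,500 / 260 = 255.769 units/day
Demand during lead time = 255.769 × 14 = 3,580.77
Reorder point = 3,580.77 + 741 = 4,321.77 → round up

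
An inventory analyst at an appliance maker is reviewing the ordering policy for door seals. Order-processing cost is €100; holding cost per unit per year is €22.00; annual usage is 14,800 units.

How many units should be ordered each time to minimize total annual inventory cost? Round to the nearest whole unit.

Optimal lot size Q* = (2 × 14,800 × €100 / €22)^½ ≈ 366.80

367 units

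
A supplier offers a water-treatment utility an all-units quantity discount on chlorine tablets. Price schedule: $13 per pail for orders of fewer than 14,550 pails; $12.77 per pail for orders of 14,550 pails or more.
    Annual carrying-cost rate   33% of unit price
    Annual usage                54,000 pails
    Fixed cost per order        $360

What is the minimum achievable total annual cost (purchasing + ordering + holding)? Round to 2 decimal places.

H₁ = 33%×$13 = $4.2900;  H₂ = 33%×$12.77 = $4.2141
EOQ₁ = √(2×54,000×360/4.2900) = 3,010.47  (< 14,550, feasible at tier 1)
EOQ₂ = √(2×54,000×360/4.2141) = 3,037.46  (< 14,550 → use Q = 14,550 at tier-2 price)
TC(tier 1 (EOQ₁), Q≈3,010.5) = $714,914.92
TC(tier 2, Q≈14,550.0) = $721,573.66
Minimum at tier 1 (EOQ₁): $714,914.92

$714,914.92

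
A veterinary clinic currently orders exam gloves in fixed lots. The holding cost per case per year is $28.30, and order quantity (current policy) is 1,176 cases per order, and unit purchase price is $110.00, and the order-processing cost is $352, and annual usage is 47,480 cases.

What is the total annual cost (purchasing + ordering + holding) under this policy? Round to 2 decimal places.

$5,253,652.10

Orders/yr = 47,480/1,176 = 40.374; ordering cost = 40.374 × $352 = $14,211.70
Average inventory = 1,176/2 = 588; holding cost = 588 × $28.3 = $16,640.40
Purchase cost = D·C = 47,480 × 110 = $5,222,800.00
Total = $14,211.70 + $16,640.40 + $5,222,800.00 = $5,253,652.10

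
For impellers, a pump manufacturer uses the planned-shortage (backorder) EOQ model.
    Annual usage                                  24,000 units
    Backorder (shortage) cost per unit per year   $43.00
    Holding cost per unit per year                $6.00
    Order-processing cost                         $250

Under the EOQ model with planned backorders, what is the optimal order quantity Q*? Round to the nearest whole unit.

1,510 units

Basic EOQ = √(2·24,000·250/6) = 1,414.214
Backorder adjustment √((H+b)/b) = √((6+43)/43) = 1.0675
Q* = 1,414.214 × 1.0675 ≈ 1,509.66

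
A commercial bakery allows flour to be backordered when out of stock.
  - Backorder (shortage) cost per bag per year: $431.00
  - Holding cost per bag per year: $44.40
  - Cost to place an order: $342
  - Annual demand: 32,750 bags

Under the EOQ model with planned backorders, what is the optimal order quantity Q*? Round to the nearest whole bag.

746 bags

Basic EOQ = √(2·32,750·342/44.4) = 710.301
Backorder adjustment √((H+b)/b) = √((44.4+431)/431) = 1.0502
Q* = 710.301 × 1.0502 ≈ 745.99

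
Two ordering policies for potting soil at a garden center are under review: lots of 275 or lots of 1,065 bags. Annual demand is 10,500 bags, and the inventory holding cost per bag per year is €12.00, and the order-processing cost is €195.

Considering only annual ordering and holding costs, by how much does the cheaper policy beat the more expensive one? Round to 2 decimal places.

€782.92

TC(Q) = (D/Q)S + (Q/2)H
TC(275) = (10,500/275)×195 + (275/2)×12 = €9,095.45
TC(1,065) = (10,500/1,065)×195 + (1,065/2)×12 = €8,312.54
Cheaper: Q = 1,065.  Difference = €782.92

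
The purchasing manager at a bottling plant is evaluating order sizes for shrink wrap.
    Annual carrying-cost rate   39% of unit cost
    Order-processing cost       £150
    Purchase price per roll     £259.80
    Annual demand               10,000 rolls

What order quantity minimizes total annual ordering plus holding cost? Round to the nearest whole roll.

Carrying cost H = £259.8 × 39% = £101.3220/roll/yr
Q* = √(2·D·S / H) = √(2·10,000·150 / 101.322) = √29,608.6 ≈ 172.07

172 rolls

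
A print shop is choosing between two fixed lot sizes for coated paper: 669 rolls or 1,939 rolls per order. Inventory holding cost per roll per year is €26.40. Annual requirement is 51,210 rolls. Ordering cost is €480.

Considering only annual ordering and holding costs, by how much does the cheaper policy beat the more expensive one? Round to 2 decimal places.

€7,301.55

Annual cost at Q: ordering D·S/Q plus holding Q·H/2.
TC(669) = (51,210/669)×480 + (669/2)×26.4 = €45,573.40
TC(1,939) = (51,210/1,939)×480 + (1,939/2)×26.4 = €38,271.85
Lots of 1,939 are cheaper by €7,301.55.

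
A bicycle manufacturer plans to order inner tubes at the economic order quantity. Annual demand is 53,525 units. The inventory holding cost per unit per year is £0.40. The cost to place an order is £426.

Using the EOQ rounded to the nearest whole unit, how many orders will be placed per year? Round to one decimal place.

5.0 orders per year

EOQ = √(2DS/H) = √(2 × 53,525 × 426 / 0.4)
    = √(114,008,250.00) ≈ 10,677.46 → Q = 10,677
Orders per year = D/Q = 53,525 / 10,677 = 5.013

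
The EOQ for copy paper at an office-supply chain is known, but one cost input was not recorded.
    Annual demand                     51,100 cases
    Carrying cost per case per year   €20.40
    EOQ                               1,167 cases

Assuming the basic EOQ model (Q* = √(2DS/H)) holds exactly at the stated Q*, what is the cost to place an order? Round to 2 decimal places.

From Q* = √(2DS/H) ⇒ Q*² = 2DS/H.
S = Q²H / (2D) = 1,167² × 20.4 / (2 × 51,100) = 271.8448

€271.84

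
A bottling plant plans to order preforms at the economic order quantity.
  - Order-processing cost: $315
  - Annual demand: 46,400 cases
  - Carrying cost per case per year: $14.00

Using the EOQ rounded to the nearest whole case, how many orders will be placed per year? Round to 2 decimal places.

Q* = √(2·D·S / H) = √(2·46,400·315 / 14) = √2,088,000.0 ≈ 1,444.99 → Q = 1,445
N = D/Q = 46,400/1,445 ≈ 32.111 orders/yr

32.11 orders per year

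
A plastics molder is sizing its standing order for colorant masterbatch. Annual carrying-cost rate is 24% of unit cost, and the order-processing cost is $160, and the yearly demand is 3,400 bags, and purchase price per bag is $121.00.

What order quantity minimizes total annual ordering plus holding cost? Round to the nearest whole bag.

H = i·C = 0.24 × $121 = $29.0400 per bag-year
Optimal lot size Q* = (2 × 3,400 × $160 / $29.04)^½ ≈ 193.56

194 bags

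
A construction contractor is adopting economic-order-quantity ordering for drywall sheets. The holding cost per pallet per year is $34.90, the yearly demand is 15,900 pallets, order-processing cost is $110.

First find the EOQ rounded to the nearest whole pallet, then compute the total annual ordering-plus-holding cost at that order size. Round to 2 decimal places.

2DS/H = 2·15,900·110/34.9 = 100,229.23
EOQ = √100,229.23 ≈ 316.59 → Q = 317 pallets
Orders/yr = 15,900/317 = 50.158; ordering cost = 50.158 × $110 = $5,517.35
Average inventory = 317/2 = 158.5; holding cost = 158.5 × $34.9 = $5,531.65
Total = $5,517.35 + $5,531.65 = $11,049.00

$11,049.00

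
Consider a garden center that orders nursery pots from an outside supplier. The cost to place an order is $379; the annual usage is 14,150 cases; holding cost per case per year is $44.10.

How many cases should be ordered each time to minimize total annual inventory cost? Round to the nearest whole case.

2DS/H = 2·14,150·379/44.1 = 243,213.15
EOQ = √243,213.15 ≈ 493.17

493 cases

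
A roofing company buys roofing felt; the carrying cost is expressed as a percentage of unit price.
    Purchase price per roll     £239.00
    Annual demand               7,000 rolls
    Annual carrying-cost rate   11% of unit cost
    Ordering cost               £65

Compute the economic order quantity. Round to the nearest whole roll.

Carrying cost H = £239 × 11% = £26.2900/roll/yr
Q* = √(2·D·S / H) = √(2·7,000·65 / 26.29) = √34,613.9 ≈ 186.05

186 rolls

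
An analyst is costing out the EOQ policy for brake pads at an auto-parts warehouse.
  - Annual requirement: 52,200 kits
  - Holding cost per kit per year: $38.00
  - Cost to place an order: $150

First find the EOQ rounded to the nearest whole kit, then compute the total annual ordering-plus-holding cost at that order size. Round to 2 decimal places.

Optimal lot size Q* = (2 × 52,200 × $150 / $38)^½ ≈ 641.95 → Q = 642 kits
Ordering: D/Q × S = 52,200/642 × $150 = $12,196.26
Holding:  Q/2 × H = 642/2 × $38 = $12,198.00
Total = $12,196.26 + $12,198.00 = $24,394.26

$24,394.26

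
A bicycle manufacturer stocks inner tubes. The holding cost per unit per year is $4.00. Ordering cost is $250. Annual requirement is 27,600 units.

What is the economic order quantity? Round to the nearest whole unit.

Optimal lot size Q* = (2 × 27,600 × $250 / $4)^½ ≈ 1,857.42

1,857 units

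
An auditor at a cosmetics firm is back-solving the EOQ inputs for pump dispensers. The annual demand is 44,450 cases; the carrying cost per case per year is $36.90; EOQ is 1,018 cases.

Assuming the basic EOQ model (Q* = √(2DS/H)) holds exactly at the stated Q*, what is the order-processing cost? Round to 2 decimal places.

EOQ relation: Q² = 2DS/H, so rearrange for the unknown.
S = Q²H / (2D) = 1,018² × 36.9 / (2 × 44,450) = 430.1502

$430.15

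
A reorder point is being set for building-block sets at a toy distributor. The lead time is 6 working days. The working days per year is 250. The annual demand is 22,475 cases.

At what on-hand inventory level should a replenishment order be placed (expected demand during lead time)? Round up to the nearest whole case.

540 cases

Daily demand d = 22,475 / 250 = 89.900 cases/day
Demand during lead time = 89.900 × 6 = 539.40
Reorder point = 539.40 → round up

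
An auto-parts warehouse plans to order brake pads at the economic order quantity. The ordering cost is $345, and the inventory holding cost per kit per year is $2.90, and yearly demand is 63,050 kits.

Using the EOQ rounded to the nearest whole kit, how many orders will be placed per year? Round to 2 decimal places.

16.28 orders per year

2DS/H = 2·63,050·345/2.9 = 15,001,551.72
EOQ = √15,001,551.72 ≈ 3,873.18 → Q = 3,873
N = D/Q = 63,050/3,873 ≈ 16.279 orders/yr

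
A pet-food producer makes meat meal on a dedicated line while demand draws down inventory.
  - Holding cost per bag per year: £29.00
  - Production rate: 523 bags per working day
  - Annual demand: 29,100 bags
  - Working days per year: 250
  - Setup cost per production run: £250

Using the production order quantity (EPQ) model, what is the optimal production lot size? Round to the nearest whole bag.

803 bags

Daily demand d = 29,100/250 = 116.400; p = 523; 1 − d/p = 0.77744
EPQ = √(2DS / (H(1 − d/p)))
    = √(2 × 29,100 × 250 / (29 × 0.77744)) ≈ 803.34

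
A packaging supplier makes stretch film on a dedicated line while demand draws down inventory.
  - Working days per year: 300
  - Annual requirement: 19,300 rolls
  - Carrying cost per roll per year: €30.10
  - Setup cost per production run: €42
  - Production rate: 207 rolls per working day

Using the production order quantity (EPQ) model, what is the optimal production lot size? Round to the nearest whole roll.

d = 19,300/300 = 64.3333 rolls/day;  effective holding cost H(1 − d/p) = 30.1·(1 − 64.3333/207) = 20.74525
Q* = √(2DS / H_eff) = √(2·19,300·42 / 20.74525) ≈ 279.55

280 rolls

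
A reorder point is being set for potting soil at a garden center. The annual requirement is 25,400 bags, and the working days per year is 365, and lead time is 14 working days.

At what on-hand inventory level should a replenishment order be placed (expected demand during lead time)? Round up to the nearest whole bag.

Daily demand d = 25,400 / 365 = 69.589 bags/day
Demand during lead time = 69.589 × 14 = 974.25
Reorder point = 974.25 → round up

975 bags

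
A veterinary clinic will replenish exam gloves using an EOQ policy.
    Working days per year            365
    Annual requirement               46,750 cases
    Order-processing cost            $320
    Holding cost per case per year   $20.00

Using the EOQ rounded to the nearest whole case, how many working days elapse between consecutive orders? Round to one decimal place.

9.5 days

EOQ = √(2DS/H) = √(2 × 46,750 × 320 / 20)
    = √(1,496,000.00) ≈ 1,223.11 → Q = 1,223 cases
T = Q/D × 365 days = 1,223/46,750 × 365 = 9.549 days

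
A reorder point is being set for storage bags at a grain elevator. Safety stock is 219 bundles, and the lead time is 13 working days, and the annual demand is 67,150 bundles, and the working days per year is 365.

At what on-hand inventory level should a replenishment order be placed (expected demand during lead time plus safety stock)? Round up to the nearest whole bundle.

2,611 bundles

Daily demand d = 67,150 / 365 = 183.973 bundles/day
Demand during lead time = 183.973 × 13 = 2,391.64
Reorder point = 2,391.64 + 219 = 2,610.64 → round up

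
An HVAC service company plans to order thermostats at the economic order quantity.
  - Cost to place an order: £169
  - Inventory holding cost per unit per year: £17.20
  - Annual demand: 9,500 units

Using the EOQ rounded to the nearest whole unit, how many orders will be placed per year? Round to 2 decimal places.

Optimal lot size Q* = (2 × 9,500 × £169 / £17.2)^½ ≈ 432.07 → Q = 432
N = D/Q = 9,500/432 ≈ 21.991 orders/yr

21.99 orders per year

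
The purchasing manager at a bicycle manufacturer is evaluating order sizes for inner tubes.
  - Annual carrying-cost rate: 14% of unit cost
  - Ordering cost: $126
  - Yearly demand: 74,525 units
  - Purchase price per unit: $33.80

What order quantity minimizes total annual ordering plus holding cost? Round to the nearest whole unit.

1,992 units

Holding cost per unit per year: H = 14% × $33.8 = $4.7320
Optimal lot size Q* = (2 × 74,525 × $126 / $4.732)^½ ≈ 1,992.18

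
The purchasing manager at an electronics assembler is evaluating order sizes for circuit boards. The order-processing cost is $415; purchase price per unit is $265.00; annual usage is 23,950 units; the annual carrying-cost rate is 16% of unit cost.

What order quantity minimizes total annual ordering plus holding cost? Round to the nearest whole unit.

H = i·C = 0.16 × $265 = $42.4000 per unit-year
EOQ = √(2DS/H) = √(2 × 23,950 × 415 / 42.4)
    = √(468,832.55) ≈ 684.71

685 units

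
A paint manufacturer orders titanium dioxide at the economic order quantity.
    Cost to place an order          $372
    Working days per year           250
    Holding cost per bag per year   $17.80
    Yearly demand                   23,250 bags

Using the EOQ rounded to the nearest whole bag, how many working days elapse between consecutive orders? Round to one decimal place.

2DS/H = 2·23,250·372/17.8 = 971,797.75
EOQ = √971,797.75 ≈ 985.80 → Q = 986 bags
Days between orders = 250 / (D/Q) = 250 / 23.580 ≈ 10.602

10.6 days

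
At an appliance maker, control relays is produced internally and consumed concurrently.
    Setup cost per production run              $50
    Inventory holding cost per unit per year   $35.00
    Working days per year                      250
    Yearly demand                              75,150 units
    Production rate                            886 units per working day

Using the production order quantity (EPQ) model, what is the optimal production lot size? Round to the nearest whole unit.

570 units

Daily demand d = 75,150/250 = 300.600; p = 886; 1 − d/p = 0.66072
EPQ = √(2DS / (H(1 − d/p)))
    = √(2 × 75,150 × 50 / (35 × 0.66072)) ≈ 570.06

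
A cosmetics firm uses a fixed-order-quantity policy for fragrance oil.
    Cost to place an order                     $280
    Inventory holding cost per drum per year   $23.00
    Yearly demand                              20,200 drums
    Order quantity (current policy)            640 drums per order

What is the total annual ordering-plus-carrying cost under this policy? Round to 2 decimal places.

$16,197.50

Ordering: D/Q × S = 20,200/640 × $280 = $8,837.50
Holding:  Q/2 × H = 640/2 × $23 = $7,360.00
Total = $8,837.50 + $7,360.00 = $16,197.50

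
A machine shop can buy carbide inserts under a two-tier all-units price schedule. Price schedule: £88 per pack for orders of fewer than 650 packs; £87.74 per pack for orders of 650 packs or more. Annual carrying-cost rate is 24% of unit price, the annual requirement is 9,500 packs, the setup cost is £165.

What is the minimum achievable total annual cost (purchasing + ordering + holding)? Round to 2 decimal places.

£842,785.26

H₁ = 24%×£88 = £21.1200;  H₂ = 24%×£87.74 = £21.0576
EOQ₁ = √(2×9,500×165/21.1200) = 385.28  (< 650, feasible at tier 1)
EOQ₂ = √(2×9,500×165/21.0576) = 385.85  (< 650 → use Q = 650 at tier-2 price)
TC(tier 1 (EOQ₁), Q≈385.3) = £844,137.03
TC(tier 2, Q≈650.0) = £842,785.26
Minimum at tier 2: £842,785.26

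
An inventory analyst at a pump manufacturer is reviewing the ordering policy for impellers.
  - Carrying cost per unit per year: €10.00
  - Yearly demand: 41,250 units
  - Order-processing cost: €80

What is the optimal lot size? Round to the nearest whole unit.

Optimal lot size Q* = (2 × 41,250 × €80 / €10)^½ ≈ 812.40

812 units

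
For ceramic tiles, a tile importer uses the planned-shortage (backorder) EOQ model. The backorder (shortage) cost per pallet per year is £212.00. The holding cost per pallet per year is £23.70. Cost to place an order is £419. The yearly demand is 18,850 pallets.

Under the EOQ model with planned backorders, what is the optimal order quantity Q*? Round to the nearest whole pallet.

Basic EOQ = √(2·18,850·419/23.7) = 816.401
Backorder adjustment √((H+b)/b) = √((23.7+212)/212) = 1.0544
Q* = 816.401 × 1.0544 ≈ 860.83

861 pallets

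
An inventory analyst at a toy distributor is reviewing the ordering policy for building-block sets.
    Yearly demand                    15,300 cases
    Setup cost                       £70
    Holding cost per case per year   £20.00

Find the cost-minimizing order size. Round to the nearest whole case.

327 cases

2DS/H = 2·15,300·70/20 = 107,100.00
EOQ = √107,100.00 ≈ 327.26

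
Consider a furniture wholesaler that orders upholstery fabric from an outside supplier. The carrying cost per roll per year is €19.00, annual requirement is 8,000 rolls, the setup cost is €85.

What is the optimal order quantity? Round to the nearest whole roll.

Optimal lot size Q* = (2 × 8,000 × €85 / €19)^½ ≈ 267.54

268 rolls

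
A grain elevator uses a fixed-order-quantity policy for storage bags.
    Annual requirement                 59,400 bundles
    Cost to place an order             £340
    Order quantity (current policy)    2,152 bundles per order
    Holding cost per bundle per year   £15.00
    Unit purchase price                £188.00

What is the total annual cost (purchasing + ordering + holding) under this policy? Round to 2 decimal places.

£11,192,724.76

Orders/yr = 59,400/2,152 = 27.602; ordering cost = 27.602 × £340 = £9,384.76
Average inventory = 2,152/2 = 1076; holding cost = 1076 × £15 = £16,140.00
Purchase cost = D·C = 59,400 × 188 = £11,167,200.00
Total = £9,384.76 + £16,140.00 + £11,167,200.00 = £11,192,724.76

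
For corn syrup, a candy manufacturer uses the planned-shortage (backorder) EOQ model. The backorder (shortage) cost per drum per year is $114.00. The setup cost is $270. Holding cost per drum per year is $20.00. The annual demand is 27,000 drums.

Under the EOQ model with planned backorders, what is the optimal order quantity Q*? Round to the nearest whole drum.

Q* = √(2DS/H) · √((H + b)/b)
   = √(2 × 27,000 × 270 / 20) · √((20 + 114) / 114)
   = 853.815 × 1.0842 ≈ 925.69

926 drums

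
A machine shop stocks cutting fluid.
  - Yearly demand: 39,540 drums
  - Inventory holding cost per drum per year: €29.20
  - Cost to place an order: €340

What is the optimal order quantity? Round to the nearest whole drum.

2DS/H = 2·39,540·340/29.2 = 920,794.52
EOQ = √920,794.52 ≈ 959.58

960 drums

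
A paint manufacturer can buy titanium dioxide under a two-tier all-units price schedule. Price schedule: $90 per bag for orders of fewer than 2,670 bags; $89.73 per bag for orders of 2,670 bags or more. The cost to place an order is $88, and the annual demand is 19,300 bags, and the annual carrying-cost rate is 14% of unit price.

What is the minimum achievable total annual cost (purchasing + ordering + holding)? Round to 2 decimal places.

H₁ = 14%×$90 = $12.6000;  H₂ = 14%×$89.73 = $12.5622
EOQ₁ = √(2×19,300×88/12.6000) = 519.22  (< 2,670, feasible at tier 1)
EOQ₂ = √(2×19,300×88/12.5622) = 520.00  (< 2,670 → use Q = 2,670 at tier-2 price)
TC(tier 1 (EOQ₁), Q≈519.2) = $1,743,542.15
TC(tier 2, Q≈2,670.0) = $1,749,195.64
Minimum at tier 1 (EOQ₁): $1,743,542.15

$1,743,542.15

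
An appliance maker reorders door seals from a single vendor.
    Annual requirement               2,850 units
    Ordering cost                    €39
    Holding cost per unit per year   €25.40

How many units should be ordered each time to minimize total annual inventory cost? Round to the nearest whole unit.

EOQ = √(2DS/H) = √(2 × 2,850 × 39 / 25.4)
    = √(8,751.97) ≈ 93.55

94 units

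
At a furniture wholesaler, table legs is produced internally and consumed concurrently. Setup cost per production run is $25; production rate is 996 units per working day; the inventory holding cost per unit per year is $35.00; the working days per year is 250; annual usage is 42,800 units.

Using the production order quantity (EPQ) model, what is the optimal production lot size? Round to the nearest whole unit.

d = 42,800/250 = 171.2000 units/day;  effective holding cost H(1 − d/p) = 35·(1 − 171.2000/996) = 28.98394
Q* = √(2DS / H_eff) = √(2·42,800·25 / 28.98394) ≈ 271.72

272 units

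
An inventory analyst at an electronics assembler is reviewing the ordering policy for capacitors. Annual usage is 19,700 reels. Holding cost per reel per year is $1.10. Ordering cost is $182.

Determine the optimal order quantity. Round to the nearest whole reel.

2,553 reels

Q* = √(2·D·S / H) = √(2·19,700·182 / 1.1) = √6,518,909.1 ≈ 2,553.22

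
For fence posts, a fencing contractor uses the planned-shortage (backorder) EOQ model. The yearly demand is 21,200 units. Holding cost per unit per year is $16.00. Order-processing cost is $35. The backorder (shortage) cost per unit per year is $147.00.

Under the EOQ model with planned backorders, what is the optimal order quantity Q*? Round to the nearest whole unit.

321 units

Q* = √(2DS/H) · √((H + b)/b)
   = √(2 × 21,200 × 35 / 16) · √((16 + 147) / 147)
   = 304.549 × 1.0530 ≈ 320.69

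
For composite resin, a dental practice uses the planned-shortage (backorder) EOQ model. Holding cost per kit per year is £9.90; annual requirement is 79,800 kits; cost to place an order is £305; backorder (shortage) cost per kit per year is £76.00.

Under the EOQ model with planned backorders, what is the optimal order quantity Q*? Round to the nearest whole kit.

Basic EOQ = √(2·79,800·305/9.9) = 2,217.424
Backorder adjustment √((H+b)/b) = √((9.9+76)/76) = 1.0631
Q* = 2,217.424 × 1.0631 ≈ 2,357.43

2,357 kits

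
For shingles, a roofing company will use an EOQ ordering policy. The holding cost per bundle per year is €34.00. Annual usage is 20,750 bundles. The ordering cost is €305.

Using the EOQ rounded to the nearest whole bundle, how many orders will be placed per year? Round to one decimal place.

34.0 orders per year

Optimal lot size Q* = (2 × 20,750 × €305 / €34)^½ ≈ 610.15 → Q = 610
Orders per year = D/Q = 20,750 / 610 = 34.016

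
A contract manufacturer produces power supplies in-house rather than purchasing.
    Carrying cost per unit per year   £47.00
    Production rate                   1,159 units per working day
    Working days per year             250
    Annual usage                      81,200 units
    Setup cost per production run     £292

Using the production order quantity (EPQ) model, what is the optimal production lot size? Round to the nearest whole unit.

1,184 units

Daily demand d = 81,200/250 = 324.800; p = 1159; 1 − d/p = 0.71976
EPQ = √(2DS / (H(1 − d/p)))
    = √(2 × 81,200 × 292 / (47 × 0.71976)) ≈ 1,183.97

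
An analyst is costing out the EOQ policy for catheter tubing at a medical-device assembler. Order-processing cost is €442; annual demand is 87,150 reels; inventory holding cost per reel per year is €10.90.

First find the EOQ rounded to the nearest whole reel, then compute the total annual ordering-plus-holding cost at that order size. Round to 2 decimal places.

Q* = √(2·D·S / H) = √(2·87,150·442 / 10.9) = √7,067,945.0 ≈ 2,658.56 → Q = 2,659 reels
Annual ordering cost = (D/Q)·S = (87,150/2,659) × 442 = €14,486.76
Annual holding cost  = (Q/2)·H = (2,659/2) × 10.9 = €14,491.55
Total = €14,486.76 + €14,491.55 = €28,978.31

€28,978.31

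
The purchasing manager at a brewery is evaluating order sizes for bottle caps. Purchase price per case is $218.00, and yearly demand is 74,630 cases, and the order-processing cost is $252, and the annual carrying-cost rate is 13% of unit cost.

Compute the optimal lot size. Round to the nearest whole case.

1,152 cases

Carrying cost H = $218 × 13% = $28.3400/case/yr
2DS/H = 2·74,630·252/28.34 = 1,327,223.71
EOQ = √1,327,223.71 ≈ 1,152.05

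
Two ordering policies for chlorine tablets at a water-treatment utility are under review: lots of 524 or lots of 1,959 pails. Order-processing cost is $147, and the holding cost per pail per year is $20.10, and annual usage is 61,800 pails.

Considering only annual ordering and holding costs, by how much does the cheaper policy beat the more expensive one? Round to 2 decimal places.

$1,722.09

TC(Q) = (D/Q)S + (Q/2)H
TC(524) = (61,800/524)×147 + (524/2)×20.1 = $22,603.22
TC(1,959) = (61,800/1,959)×147 + (1,959/2)×20.1 = $24,325.32
|ΔTC| = |$22,603.22 − $24,325.32| = $1,722.09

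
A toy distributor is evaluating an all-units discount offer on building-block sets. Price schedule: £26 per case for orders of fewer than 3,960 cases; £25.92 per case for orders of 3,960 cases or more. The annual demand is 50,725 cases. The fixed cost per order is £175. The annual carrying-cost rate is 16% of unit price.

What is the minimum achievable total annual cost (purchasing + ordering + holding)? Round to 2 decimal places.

£1,325,245.09

H₁ = 16%×£26 = £4.1600;  H₂ = 16%×£25.92 = £4.1472
EOQ₁ = √(2×50,725×175/4.1600) = 2,065.85  (< 3,960, feasible at tier 1)
EOQ₂ = √(2×50,725×175/4.1472) = 2,069.03  (< 3,960 → use Q = 3,960 at tier-2 price)
TC(tier 1 (EOQ₁), Q≈2,065.8) = £1,327,443.93
TC(tier 2, Q≈3,960.0) = £1,325,245.09
Minimum at tier 2: £1,325,245.09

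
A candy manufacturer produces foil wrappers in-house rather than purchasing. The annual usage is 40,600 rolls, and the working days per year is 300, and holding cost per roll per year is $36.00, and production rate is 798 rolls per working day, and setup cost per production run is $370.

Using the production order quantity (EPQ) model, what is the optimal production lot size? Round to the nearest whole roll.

d = 40,600/300 = 135.3333 rolls/day;  effective holding cost H(1 − d/p) = 36·(1 − 135.3333/798) = 29.89474
Q* = √(2DS / H_eff) = √(2·40,600·370 / 29.89474) ≈ 1,002.49

1,002 rolls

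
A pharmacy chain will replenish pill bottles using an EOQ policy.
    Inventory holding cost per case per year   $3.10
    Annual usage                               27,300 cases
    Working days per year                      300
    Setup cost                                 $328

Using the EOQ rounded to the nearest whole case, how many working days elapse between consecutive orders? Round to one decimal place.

EOQ = √(2DS/H) = √(2 × 27,300 × 328 / 3.1)
    = √(5,777,032.26) ≈ 2,403.55 → Q = 2,404 cases
T = Q/D × 300 days = 2,404/27,300 × 300 = 26.418 days

26.4 days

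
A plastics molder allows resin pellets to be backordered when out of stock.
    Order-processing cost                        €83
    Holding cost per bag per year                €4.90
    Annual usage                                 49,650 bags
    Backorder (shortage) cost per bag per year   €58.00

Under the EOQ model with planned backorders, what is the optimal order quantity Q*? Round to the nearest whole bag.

Q* = √(2DS/H) · √((H + b)/b)
   = √(2 × 49,650 × 83 / 4.9) · √((4.9 + 58) / 58)
   = 1,296.927 × 1.0414 ≈ 1,350.60

1,351 bags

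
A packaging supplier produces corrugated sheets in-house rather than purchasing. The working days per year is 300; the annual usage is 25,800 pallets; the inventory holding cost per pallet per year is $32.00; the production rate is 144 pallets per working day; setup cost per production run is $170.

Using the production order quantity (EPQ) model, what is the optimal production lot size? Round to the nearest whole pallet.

825 pallets

d = 25,800/300 = 86.0000 pallets/day;  effective holding cost H(1 − d/p) = 32·(1 − 86.0000/144) = 12.88889
Q* = √(2DS / H_eff) = √(2·25,800·170 / 12.88889) ≈ 824.98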